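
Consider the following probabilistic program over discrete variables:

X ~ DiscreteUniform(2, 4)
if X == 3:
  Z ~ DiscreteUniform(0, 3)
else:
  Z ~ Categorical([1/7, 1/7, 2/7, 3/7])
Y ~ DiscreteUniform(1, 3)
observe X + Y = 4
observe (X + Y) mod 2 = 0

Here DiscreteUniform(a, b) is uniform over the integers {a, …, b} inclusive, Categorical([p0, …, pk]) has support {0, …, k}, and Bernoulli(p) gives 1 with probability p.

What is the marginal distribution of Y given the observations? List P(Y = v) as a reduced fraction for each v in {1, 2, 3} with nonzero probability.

P(Y=1) = 1/2, P(Y=2) = 1/2

Enumerate traces; 8 have nonzero weight after conditioning:
  (X=2, Z=0, Y=2) weight 1/63
  (X=2, Z=1, Y=2) weight 1/63
  (X=2, Z=2, Y=2) weight 2/63
  (X=2, Z=3, Y=2) weight 1/21
  (X=3, Z=0, Y=1) weight 1/36
  (X=3, Z=1, Y=1) weight 1/36
  (X=3, Z=2, Y=1) weight 1/36
  (X=3, Z=3, Y=1) weight 1/36
Group by Y:
  weight(Y=1) = 1/9
  weight(Y=2) = 1/9
Total weight = 1/9 + 1/9 = 2/9
P(Y=1 | obs) = 1/9 / 2/9 = 1/2
P(Y=2 | obs) = 1/9 / 2/9 = 1/2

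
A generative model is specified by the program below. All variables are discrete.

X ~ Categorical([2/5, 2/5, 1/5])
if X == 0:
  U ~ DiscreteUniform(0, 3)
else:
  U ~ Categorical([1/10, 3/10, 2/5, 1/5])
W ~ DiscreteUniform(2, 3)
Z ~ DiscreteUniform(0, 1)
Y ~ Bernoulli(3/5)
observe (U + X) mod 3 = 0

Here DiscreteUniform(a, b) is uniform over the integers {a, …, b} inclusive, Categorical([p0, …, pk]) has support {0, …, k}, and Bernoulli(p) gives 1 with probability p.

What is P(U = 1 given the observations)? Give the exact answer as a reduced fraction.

P(U = 1 | obs) = 1/7

Enumerate traces; 32 have nonzero weight after conditioning:
  (X=0, U=0, W=2, Z=0, Y=0) weight 1/100
  (X=0, U=0, W=2, Z=0, Y=1) weight 3/200
  (X=0, U=0, W=2, Z=1, Y=0) weight 1/100
  (X=0, U=0, W=2, Z=1, Y=1) weight 3/200
  (X=0, U=0, W=3, Z=0, Y=0) weight 1/100
  (X=0, U=0, W=3, Z=0, Y=1) weight 3/200
  (X=0, U=0, W=3, Z=1, Y=0) weight 1/100
  (X=0, U=0, W=3, Z=1, Y=1) weight 3/200
  (X=0, U=3, W=2, Z=0, Y=0) weight 1/100
  (X=1, U=2, W=2, Z=0, Y=0) weight 2/125
  … 22 more
Group by U:
  weight(U=0) = 1/10
  weight(U=1) = 3/50
  weight(U=2) = 4/25
  weight(U=3) = 1/10
Total weight = 1/10 + 3/50 + 4/25 + 1/10 = 21/50
P(U=0 | obs) = 1/10 / 21/50 = 5/21
P(U=1 | obs) = 3/50 / 21/50 = 1/7
P(U=2 | obs) = 4/25 / 21/50 = 8/21
P(U=3 | obs) = 1/10 / 21/50 = 5/21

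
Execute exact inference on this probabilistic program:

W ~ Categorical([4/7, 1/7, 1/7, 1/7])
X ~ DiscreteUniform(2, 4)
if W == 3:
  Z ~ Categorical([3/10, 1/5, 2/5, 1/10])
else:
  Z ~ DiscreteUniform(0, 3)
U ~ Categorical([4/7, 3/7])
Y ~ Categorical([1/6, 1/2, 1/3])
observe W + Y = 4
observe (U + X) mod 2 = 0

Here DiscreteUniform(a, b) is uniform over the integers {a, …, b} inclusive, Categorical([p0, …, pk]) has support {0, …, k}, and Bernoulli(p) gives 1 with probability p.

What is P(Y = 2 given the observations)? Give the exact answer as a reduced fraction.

Enumerate traces; 24 have nonzero weight after conditioning:
  (W=2, X=2, Z=0, U=0, Y=2) weight 1/441
  (W=2, X=2, Z=1, U=0, Y=2) weight 1/441
  (W=2, X=2, Z=2, U=0, Y=2) weight 1/441
  (W=2, X=2, Z=3, U=0, Y=2) weight 1/441
  (W=2, X=3, Z=0, U=1, Y=2) weight 1/588
  (W=2, X=3, Z=1, U=1, Y=2) weight 1/588
  (W=2, X=3, Z=2, U=1, Y=2) weight 1/588
  (W=2, X=3, Z=3, U=1, Y=2) weight 1/588
  (W=3, X=2, Z=0, U=0, Y=1) weight 1/245
  … 15 more
Group by Y:
  weight(Y=1) = 11/294
  weight(Y=2) = 11/441
Total weight = 11/294 + 11/441 = 55/882
P(Y=1 | obs) = 11/294 / 55/882 = 3/5
P(Y=2 | obs) = 11/441 / 55/882 = 2/5

P(Y = 2 | obs) = 2/5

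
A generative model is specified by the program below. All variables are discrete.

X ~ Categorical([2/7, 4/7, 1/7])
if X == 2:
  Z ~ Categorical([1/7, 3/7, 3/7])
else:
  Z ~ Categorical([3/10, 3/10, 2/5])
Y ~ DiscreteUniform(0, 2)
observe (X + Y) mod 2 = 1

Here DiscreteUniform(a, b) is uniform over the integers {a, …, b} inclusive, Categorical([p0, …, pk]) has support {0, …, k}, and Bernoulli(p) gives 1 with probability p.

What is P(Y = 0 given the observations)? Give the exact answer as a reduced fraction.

Enumerate traces; 12 have nonzero weight after conditioning:
  (X=0, Z=0, Y=1) weight 1/35
  (X=0, Z=1, Y=1) weight 1/35
  (X=0, Z=2, Y=1) weight 4/105
  (X=1, Z=0, Y=0) weight 2/35
  (X=1, Z=0, Y=2) weight 2/35
  (X=1, Z=1, Y=0) weight 2/35
  (X=1, Z=1, Y=2) weight 2/35
  (X=1, Z=2, Y=0) weight 8/105
  … 4 more
Group by Y:
  weight(Y=0) = 4/21
  weight(Y=1) = 1/7
  weight(Y=2) = 4/21
Total weight = 4/21 + 1/7 + 4/21 = 11/21
P(Y=0 | obs) = 4/21 / 11/21 = 4/11
P(Y=1 | obs) = 1/7 / 11/21 = 3/11
P(Y=2 | obs) = 4/21 / 11/21 = 4/11

P(Y = 0 | obs) = 4/11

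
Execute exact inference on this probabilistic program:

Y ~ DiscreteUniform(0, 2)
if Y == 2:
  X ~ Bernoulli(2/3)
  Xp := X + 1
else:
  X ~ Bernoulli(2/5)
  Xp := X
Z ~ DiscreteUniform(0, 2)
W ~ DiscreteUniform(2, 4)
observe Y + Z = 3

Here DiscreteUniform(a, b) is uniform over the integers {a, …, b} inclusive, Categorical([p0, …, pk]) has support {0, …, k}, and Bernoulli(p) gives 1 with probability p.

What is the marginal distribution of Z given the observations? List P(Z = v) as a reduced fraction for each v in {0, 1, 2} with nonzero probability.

Enumerate traces; 12 have nonzero weight after conditioning:
  (Y=1, X=0, Z=2, W=2) weight 1/45
  (Y=1, X=0, Z=2, W=3) weight 1/45
  (Y=1, X=0, Z=2, W=4) weight 1/45
  (Y=1, X=1, Z=2, W=2) weight 2/135
  (Y=1, X=1, Z=2, W=3) weight 2/135
  (Y=1, X=1, Z=2, W=4) weight 2/135
  (Y=2, X=0, Z=1, W=2) weight 1/81
  (Y=2, X=0, Z=1, W=3) weight 1/81
  … 4 more
Group by Z:
  weight(Z=1) = 1/9
  weight(Z=2) = 1/9
Total weight = 1/9 + 1/9 = 2/9
P(Z=1 | obs) = 1/9 / 2/9 = 1/2
P(Z=2 | obs) = 1/9 / 2/9 = 1/2

P(Z=1) = 1/2, P(Z=2) = 1/2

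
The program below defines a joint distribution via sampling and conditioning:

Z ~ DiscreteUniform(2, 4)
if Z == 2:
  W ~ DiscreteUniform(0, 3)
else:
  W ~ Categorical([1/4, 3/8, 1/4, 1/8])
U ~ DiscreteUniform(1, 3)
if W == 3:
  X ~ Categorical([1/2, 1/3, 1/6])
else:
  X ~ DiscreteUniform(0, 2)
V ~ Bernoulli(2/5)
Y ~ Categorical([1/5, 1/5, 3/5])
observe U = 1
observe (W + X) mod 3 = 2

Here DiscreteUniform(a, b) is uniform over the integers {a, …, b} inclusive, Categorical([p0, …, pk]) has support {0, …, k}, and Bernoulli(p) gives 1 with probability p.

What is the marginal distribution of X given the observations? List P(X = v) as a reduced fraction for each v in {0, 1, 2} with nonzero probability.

P(X=0) = 3/11, P(X=1) = 4/11, P(X=2) = 4/11

Enumerate traces; 72 have nonzero weight after conditioning:
  (Z=2, W=0, U=1, X=2, V=0, Y=0) weight 1/900
  (Z=2, W=0, U=1, X=2, V=0, Y=1) weight 1/900
  (Z=2, W=0, U=1, X=2, V=0, Y=2) weight 1/300
  (Z=2, W=0, U=1, X=2, V=1, Y=0) weight 1/1350
  (Z=2, W=0, U=1, X=2, V=1, Y=1) weight 1/1350
  (Z=2, W=0, U=1, X=2, V=1, Y=2) weight 1/450
  (Z=2, W=1, U=1, X=1, V=0, Y=0) weight 1/900
  (Z=2, W=1, U=1, X=1, V=0, Y=1) weight 1/900
  (Z=2, W=2, U=1, X=0, V=0, Y=0) weight 1/900
  … 63 more
Group by X:
  weight(X=0) = 1/36
  weight(X=1) = 1/27
  weight(X=2) = 1/27
Total weight = 1/36 + 1/27 + 1/27 = 11/108
P(X=0 | obs) = 1/36 / 11/108 = 3/11
P(X=1 | obs) = 1/27 / 11/108 = 4/11
P(X=2 | obs) = 1/27 / 11/108 = 4/11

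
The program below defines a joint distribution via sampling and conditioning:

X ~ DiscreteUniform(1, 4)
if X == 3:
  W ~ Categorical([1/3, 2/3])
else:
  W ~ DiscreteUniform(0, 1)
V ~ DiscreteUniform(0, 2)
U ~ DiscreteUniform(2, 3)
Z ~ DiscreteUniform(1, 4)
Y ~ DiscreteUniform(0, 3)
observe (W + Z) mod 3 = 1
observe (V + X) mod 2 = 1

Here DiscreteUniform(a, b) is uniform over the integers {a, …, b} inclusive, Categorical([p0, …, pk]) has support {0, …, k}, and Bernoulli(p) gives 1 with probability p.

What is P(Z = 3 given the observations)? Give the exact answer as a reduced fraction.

P(Z = 3 | obs) = 5/13

Enumerate traces; 144 have nonzero weight after conditioning:
  (X=1, W=0, V=0, U=2, Z=1, Y=0) weight 1/768
  (X=1, W=0, V=0, U=2, Z=1, Y=1) weight 1/768
  (X=1, W=0, V=0, U=2, Z=1, Y=2) weight 1/768
  (X=1, W=0, V=0, U=2, Z=1, Y=3) weight 1/768
  (X=1, W=0, V=0, U=2, Z=4, Y=0) weight 1/768
  (X=1, W=0, V=0, U=2, Z=4, Y=1) weight 1/768
  (X=1, W=0, V=0, U=2, Z=4, Y=2) weight 1/768
  (X=1, W=0, V=0, U=2, Z=4, Y=3) weight 1/768
  (X=1, W=1, V=0, U=2, Z=3, Y=0) weight 1/768
  … 135 more
Group by Z:
  weight(Z=1) = 1/18
  weight(Z=3) = 5/72
  weight(Z=4) = 1/18
Total weight = 1/18 + 5/72 + 1/18 = 13/72
P(Z=1 | obs) = 1/18 / 13/72 = 4/13
P(Z=3 | obs) = 5/72 / 13/72 = 5/13
P(Z=4 | obs) = 1/18 / 13/72 = 4/13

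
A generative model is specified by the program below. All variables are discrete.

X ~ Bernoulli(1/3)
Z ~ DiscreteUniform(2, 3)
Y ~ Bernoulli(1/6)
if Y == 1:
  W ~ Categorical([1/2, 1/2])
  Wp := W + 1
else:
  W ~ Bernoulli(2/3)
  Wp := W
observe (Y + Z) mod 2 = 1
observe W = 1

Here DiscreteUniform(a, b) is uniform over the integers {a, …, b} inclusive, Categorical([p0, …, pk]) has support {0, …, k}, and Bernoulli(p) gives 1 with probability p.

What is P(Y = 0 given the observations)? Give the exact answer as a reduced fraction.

P(Y = 0 | obs) = 20/23

Enumerate traces; 4 have nonzero weight after conditioning:
  (X=0, Z=2, Y=1, W=1) weight 1/36
  (X=0, Z=3, Y=0, W=1) weight 5/27
  (X=1, Z=2, Y=1, W=1) weight 1/72
  (X=1, Z=3, Y=0, W=1) weight 5/54
Group by Y:
  weight(Y=0) = 5/18
  weight(Y=1) = 1/24
Total weight = 5/18 + 1/24 = 23/72
P(Y=0 | obs) = 5/18 / 23/72 = 20/23
P(Y=1 | obs) = 1/24 / 23/72 = 3/23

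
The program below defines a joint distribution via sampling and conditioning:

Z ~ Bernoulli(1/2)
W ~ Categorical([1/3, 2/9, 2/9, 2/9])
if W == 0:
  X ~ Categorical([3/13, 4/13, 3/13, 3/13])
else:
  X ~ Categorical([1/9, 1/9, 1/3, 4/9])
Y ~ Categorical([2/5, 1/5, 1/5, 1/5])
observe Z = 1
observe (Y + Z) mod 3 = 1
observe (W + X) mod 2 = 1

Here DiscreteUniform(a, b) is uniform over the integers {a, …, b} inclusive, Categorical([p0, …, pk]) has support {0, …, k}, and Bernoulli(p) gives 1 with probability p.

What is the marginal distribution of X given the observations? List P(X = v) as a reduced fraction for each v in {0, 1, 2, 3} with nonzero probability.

P(X=0) = 52/527, P(X=1) = 134/527, P(X=2) = 156/527, P(X=3) = 185/527

Enumerate traces; 16 have nonzero weight after conditioning:
  (Z=1, W=0, X=1, Y=0) weight 4/195
  (Z=1, W=0, X=1, Y=3) weight 2/195
  (Z=1, W=0, X=3, Y=0) weight 1/65
  (Z=1, W=0, X=3, Y=3) weight 1/130
  (Z=1, W=1, X=0, Y=0) weight 2/405
  (Z=1, W=1, X=0, Y=3) weight 1/405
  (Z=1, W=1, X=2, Y=0) weight 2/135
  (Z=1, W=1, X=2, Y=3) weight 1/135
  … 8 more
Group by X:
  weight(X=0) = 2/135
  weight(X=1) = 67/1755
  weight(X=2) = 2/45
  weight(X=3) = 37/702
Total weight = 2/135 + 67/1755 + 2/45 + 37/702 = 527/3510
P(X=0 | obs) = 2/135 / 527/3510 = 52/527
P(X=1 | obs) = 67/1755 / 527/3510 = 134/527
P(X=2 | obs) = 2/45 / 527/3510 = 156/527
P(X=3 | obs) = 37/702 / 527/3510 = 185/527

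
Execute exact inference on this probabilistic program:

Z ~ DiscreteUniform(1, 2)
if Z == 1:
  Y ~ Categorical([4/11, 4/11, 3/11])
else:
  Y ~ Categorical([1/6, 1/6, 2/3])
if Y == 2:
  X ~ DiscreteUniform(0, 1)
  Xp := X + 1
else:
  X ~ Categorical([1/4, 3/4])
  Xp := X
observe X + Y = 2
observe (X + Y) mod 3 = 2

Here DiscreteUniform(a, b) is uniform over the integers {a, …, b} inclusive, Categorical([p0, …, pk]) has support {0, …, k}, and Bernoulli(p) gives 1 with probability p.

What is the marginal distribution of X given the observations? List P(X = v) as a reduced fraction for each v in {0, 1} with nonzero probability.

Enumerate traces; 4 have nonzero weight after conditioning:
  (Z=1, Y=1, X=1) weight 3/22
  (Z=1, Y=2, X=0) weight 3/44
  (Z=2, Y=1, X=1) weight 1/16
  (Z=2, Y=2, X=0) weight 1/6
Group by X:
  weight(X=0) = 31/132
  weight(X=1) = 35/176
Total weight = 31/132 + 35/176 = 229/528
P(X=0 | obs) = 31/132 / 229/528 = 124/229
P(X=1 | obs) = 35/176 / 229/528 = 105/229

P(X=0) = 124/229, P(X=1) = 105/229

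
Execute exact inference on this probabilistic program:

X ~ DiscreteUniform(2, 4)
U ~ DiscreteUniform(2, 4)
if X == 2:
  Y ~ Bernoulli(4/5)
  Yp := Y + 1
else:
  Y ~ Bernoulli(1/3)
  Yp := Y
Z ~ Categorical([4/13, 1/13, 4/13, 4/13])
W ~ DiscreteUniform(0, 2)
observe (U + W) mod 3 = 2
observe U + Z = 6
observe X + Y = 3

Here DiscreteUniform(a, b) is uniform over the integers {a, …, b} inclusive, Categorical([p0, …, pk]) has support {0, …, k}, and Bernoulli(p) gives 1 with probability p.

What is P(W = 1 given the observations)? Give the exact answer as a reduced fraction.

Enumerate traces; 4 have nonzero weight after conditioning:
  (X=2, U=3, Y=1, Z=3, W=2) weight 16/1755
  (X=2, U=4, Y=1, Z=2, W=1) weight 16/1755
  (X=3, U=3, Y=0, Z=3, W=2) weight 8/1053
  (X=3, U=4, Y=0, Z=2, W=1) weight 8/1053
Group by W:
  weight(W=1) = 88/5265
  weight(W=2) = 88/5265
Total weight = 88/5265 + 88/5265 = 176/5265
P(W=1 | obs) = 88/5265 / 176/5265 = 1/2
P(W=2 | obs) = 88/5265 / 176/5265 = 1/2

P(W = 1 | obs) = 1/2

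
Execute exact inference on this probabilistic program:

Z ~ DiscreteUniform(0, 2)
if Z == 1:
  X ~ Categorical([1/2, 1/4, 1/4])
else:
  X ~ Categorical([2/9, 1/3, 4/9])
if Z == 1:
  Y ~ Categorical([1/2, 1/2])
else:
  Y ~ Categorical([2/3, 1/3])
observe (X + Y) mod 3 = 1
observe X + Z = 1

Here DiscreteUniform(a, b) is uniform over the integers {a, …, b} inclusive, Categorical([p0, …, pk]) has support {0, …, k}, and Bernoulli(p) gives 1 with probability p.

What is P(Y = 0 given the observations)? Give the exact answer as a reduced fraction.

Enumerate traces; 2 have nonzero weight after conditioning:
  (Z=0, X=1, Y=0) weight 2/27
  (Z=1, X=0, Y=1) weight 1/12
Group by Y:
  weight(Y=0) = 2/27
  weight(Y=1) = 1/12
Total weight = 2/27 + 1/12 = 17/108
P(Y=0 | obs) = 2/27 / 17/108 = 8/17
P(Y=1 | obs) = 1/12 / 17/108 = 9/17

P(Y = 0 | obs) = 8/17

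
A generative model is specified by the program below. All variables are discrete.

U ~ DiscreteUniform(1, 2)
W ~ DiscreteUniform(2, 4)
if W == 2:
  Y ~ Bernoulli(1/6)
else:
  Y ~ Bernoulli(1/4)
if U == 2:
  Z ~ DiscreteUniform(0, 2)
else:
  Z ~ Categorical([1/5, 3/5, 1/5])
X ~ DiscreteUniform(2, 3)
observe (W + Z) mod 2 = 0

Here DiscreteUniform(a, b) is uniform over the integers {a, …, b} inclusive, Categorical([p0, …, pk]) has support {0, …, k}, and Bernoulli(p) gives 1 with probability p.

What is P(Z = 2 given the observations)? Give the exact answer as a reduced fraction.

Enumerate traces; 40 have nonzero weight after conditioning:
  (U=1, W=2, Y=0, Z=0, X=2) weight 1/72
  (U=1, W=2, Y=0, Z=0, X=3) weight 1/72
  (U=1, W=2, Y=0, Z=2, X=2) weight 1/72
  (U=1, W=2, Y=0, Z=2, X=3) weight 1/72
  (U=1, W=2, Y=1, Z=0, X=2) weight 1/360
  (U=1, W=2, Y=1, Z=0, X=3) weight 1/360
  (U=1, W=2, Y=1, Z=2, X=2) weight 1/360
  (U=1, W=2, Y=1, Z=2, X=3) weight 1/360
  (U=1, W=3, Y=0, Z=1, X=2) weight 3/80
  … 31 more
Group by Z:
  weight(Z=0) = 8/45
  weight(Z=1) = 7/45
  weight(Z=2) = 8/45
Total weight = 8/45 + 7/45 + 8/45 = 23/45
P(Z=0 | obs) = 8/45 / 23/45 = 8/23
P(Z=1 | obs) = 7/45 / 23/45 = 7/23
P(Z=2 | obs) = 8/45 / 23/45 = 8/23

P(Z = 2 | obs) = 8/23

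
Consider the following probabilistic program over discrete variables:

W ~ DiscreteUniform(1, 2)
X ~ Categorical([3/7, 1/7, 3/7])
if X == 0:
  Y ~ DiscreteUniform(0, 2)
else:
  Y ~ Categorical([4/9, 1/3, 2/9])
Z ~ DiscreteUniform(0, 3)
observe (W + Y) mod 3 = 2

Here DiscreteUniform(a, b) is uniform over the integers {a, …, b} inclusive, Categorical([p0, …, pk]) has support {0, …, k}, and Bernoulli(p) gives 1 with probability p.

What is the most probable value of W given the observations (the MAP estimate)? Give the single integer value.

Enumerate traces; 24 have nonzero weight after conditioning:
  (W=1, X=0, Y=1, Z=0) weight 1/56
  (W=1, X=0, Y=1, Z=1) weight 1/56
  (W=1, X=0, Y=1, Z=2) weight 1/56
  (W=1, X=0, Y=1, Z=3) weight 1/56
  (W=1, X=1, Y=1, Z=0) weight 1/168
  (W=1, X=1, Y=1, Z=1) weight 1/168
  (W=1, X=1, Y=1, Z=2) weight 1/168
  (W=1, X=1, Y=1, Z=3) weight 1/168
  (W=2, X=0, Y=0, Z=0) weight 1/56
  … 15 more
Group by W:
  weight(W=1) = 1/6
  weight(W=2) = 25/126
Total weight = 1/6 + 25/126 = 23/63
P(W=1 | obs) = 1/6 / 23/63 = 21/46
P(W=2 | obs) = 25/126 / 23/63 = 25/46
argmax = 2

argmax_v P(W = v | obs) = 2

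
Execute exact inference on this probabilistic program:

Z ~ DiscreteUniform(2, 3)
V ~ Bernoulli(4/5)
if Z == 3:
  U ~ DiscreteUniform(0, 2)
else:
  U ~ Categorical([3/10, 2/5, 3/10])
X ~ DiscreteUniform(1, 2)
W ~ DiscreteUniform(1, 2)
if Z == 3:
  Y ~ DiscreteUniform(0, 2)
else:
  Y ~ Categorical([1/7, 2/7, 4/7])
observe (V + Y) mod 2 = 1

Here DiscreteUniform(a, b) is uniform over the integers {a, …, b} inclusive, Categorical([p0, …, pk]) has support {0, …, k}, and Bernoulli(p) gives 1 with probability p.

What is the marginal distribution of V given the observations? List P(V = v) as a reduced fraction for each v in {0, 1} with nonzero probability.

P(V=0) = 13/129, P(V=1) = 116/129

Enumerate traces; 72 have nonzero weight after conditioning:
  (Z=2, V=0, U=0, X=1, W=1, Y=1) weight 3/1400
  (Z=2, V=0, U=0, X=1, W=2, Y=1) weight 3/1400
  (Z=2, V=0, U=0, X=2, W=1, Y=1) weight 3/1400
  (Z=2, V=0, U=0, X=2, W=2, Y=1) weight 3/1400
  (Z=2, V=0, U=1, X=1, W=1, Y=1) weight 1/350
  (Z=2, V=0, U=1, X=1, W=2, Y=1) weight 1/350
  (Z=2, V=0, U=1, X=2, W=1, Y=1) weight 1/350
  (Z=2, V=0, U=1, X=2, W=2, Y=1) weight 1/350
  (Z=2, V=1, U=0, X=1, W=1, Y=0) weight 3/700
  … 63 more
Group by V:
  weight(V=0) = 13/210
  weight(V=1) = 58/105
Total weight = 13/210 + 58/105 = 43/70
P(V=0 | obs) = 13/210 / 43/70 = 13/129
P(V=1 | obs) = 58/105 / 43/70 = 116/129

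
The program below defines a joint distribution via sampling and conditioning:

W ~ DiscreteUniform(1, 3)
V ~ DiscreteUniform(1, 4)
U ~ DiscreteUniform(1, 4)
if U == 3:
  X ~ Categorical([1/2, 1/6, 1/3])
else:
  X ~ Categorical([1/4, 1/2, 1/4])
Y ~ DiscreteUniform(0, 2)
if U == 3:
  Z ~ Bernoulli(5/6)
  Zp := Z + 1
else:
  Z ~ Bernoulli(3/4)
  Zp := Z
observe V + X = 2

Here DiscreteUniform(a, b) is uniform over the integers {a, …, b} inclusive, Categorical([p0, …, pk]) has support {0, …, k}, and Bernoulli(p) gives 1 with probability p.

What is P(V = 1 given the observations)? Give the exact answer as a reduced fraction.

Enumerate traces; 144 have nonzero weight after conditioning:
  (W=1, V=1, U=1, X=1, Y=0, Z=0) weight 1/1152
  (W=1, V=1, U=1, X=1, Y=0, Z=1) weight 1/384
  (W=1, V=1, U=1, X=1, Y=1, Z=0) weight 1/1152
  (W=1, V=1, U=1, X=1, Y=1, Z=1) weight 1/384
  (W=1, V=1, U=1, X=1, Y=2, Z=0) weight 1/1152
  (W=1, V=1, U=1, X=1, Y=2, Z=1) weight 1/384
  (W=1, V=1, U=2, X=1, Y=0, Z=0) weight 1/1152
  (W=1, V=1, U=2, X=1, Y=0, Z=1) weight 1/384
  (W=1, V=2, U=1, X=0, Y=0, Z=0) weight 1/2304
  … 135 more
Group by V:
  weight(V=1) = 5/48
  weight(V=2) = 5/64
Total weight = 5/48 + 5/64 = 35/192
P(V=1 | obs) = 5/48 / 35/192 = 4/7
P(V=2 | obs) = 5/64 / 35/192 = 3/7

P(V = 1 | obs) = 4/7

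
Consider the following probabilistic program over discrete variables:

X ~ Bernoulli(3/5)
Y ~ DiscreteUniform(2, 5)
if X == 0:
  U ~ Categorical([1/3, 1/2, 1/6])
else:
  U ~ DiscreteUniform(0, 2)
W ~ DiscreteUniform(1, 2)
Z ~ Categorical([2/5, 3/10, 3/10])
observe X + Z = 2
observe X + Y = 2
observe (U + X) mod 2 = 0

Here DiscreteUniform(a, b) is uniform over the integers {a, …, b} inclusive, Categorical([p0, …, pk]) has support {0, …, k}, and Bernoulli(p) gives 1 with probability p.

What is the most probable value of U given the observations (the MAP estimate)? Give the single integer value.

argmax_v P(U = v | obs) = 0

Enumerate traces; 4 have nonzero weight after conditioning:
  (X=0, Y=2, U=0, W=1, Z=2) weight 1/200
  (X=0, Y=2, U=0, W=2, Z=2) weight 1/200
  (X=0, Y=2, U=2, W=1, Z=2) weight 1/400
  (X=0, Y=2, U=2, W=2, Z=2) weight 1/400
Group by U:
  weight(U=0) = 1/100
  weight(U=2) = 1/200
Total weight = 1/100 + 1/200 = 3/200
P(U=0 | obs) = 1/100 / 3/200 = 2/3
P(U=2 | obs) = 1/200 / 3/200 = 1/3
argmax = 0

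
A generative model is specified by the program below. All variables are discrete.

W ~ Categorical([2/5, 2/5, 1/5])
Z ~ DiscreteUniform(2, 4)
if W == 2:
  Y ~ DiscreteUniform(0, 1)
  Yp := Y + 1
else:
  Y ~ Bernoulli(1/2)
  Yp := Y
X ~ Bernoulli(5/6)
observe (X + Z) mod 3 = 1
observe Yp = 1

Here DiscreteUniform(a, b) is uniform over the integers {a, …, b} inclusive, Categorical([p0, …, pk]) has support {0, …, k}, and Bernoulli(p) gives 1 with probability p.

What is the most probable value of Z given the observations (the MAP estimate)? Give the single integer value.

argmax_v P(Z = v | obs) = 3

Enumerate traces; 6 have nonzero weight after conditioning:
  (W=0, Z=3, Y=1, X=1) weight 1/18
  (W=0, Z=4, Y=1, X=0) weight 1/90
  (W=1, Z=3, Y=1, X=1) weight 1/18
  (W=1, Z=4, Y=1, X=0) weight 1/90
  (W=2, Z=3, Y=0, X=1) weight 1/36
  (W=2, Z=4, Y=0, X=0) weight 1/180
Group by Z:
  weight(Z=3) = 5/36
  weight(Z=4) = 1/36
Total weight = 5/36 + 1/36 = 1/6
P(Z=3 | obs) = 5/36 / 1/6 = 5/6
P(Z=4 | obs) = 1/36 / 1/6 = 1/6
argmax = 3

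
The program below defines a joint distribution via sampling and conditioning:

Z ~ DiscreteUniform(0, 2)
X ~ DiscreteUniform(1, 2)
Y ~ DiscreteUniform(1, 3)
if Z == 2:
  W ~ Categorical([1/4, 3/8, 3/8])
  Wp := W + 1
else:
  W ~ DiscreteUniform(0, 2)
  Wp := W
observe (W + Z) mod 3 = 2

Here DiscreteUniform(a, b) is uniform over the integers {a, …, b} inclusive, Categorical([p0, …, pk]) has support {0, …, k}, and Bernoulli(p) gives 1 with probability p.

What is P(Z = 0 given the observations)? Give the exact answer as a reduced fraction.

P(Z = 0 | obs) = 4/11

Enumerate traces; 18 have nonzero weight after conditioning:
  (Z=0, X=1, Y=1, W=2) weight 1/54
  (Z=0, X=1, Y=2, W=2) weight 1/54
  (Z=0, X=1, Y=3, W=2) weight 1/54
  (Z=0, X=2, Y=1, W=2) weight 1/54
  (Z=0, X=2, Y=2, W=2) weight 1/54
  (Z=0, X=2, Y=3, W=2) weight 1/54
  (Z=1, X=1, Y=1, W=1) weight 1/54
  (Z=1, X=1, Y=2, W=1) weight 1/54
  (Z=2, X=1, Y=1, W=0) weight 1/72
  … 9 more
Group by Z:
  weight(Z=0) = 1/9
  weight(Z=1) = 1/9
  weight(Z=2) = 1/12
Total weight = 1/9 + 1/9 + 1/12 = 11/36
P(Z=0 | obs) = 1/9 / 11/36 = 4/11
P(Z=1 | obs) = 1/9 / 11/36 = 4/11
P(Z=2 | obs) = 1/12 / 11/36 = 3/11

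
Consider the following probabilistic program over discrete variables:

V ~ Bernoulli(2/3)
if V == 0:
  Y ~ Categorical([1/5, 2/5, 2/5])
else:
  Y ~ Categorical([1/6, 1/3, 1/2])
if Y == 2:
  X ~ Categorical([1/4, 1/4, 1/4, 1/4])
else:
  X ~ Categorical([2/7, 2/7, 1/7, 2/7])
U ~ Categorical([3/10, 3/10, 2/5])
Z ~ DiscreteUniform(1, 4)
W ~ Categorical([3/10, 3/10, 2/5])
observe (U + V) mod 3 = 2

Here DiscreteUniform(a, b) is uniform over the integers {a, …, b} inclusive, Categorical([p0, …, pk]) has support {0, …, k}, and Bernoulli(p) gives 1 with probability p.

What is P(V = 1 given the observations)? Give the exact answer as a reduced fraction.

P(V = 1 | obs) = 3/5

Enumerate traces; 288 have nonzero weight after conditioning:
  (V=0, Y=0, X=0, U=2, Z=1, W=0) weight 1/1750
  (V=0, Y=0, X=0, U=2, Z=1, W=1) weight 1/1750
  (V=0, Y=0, X=0, U=2, Z=1, W=2) weight 2/2625
  (V=0, Y=0, X=0, U=2, Z=2, W=0) weight 1/1750
  (V=0, Y=0, X=0, U=2, Z=2, W=1) weight 1/1750
  (V=0, Y=0, X=0, U=2, Z=2, W=2) weight 2/2625
  (V=0, Y=0, X=0, U=2, Z=3, W=0) weight 1/1750
  (V=0, Y=0, X=0, U=2, Z=3, W=1) weight 1/1750
  (V=1, Y=0, X=0, U=1, Z=1, W=0) weight 1/1400
  … 279 more
Group by V:
  weight(V=0) = 2/15
  weight(V=1) = 1/5
Total weight = 2/15 + 1/5 = 1/3
P(V=0 | obs) = 2/15 / 1/3 = 2/5
P(V=1 | obs) = 1/5 / 1/3 = 3/5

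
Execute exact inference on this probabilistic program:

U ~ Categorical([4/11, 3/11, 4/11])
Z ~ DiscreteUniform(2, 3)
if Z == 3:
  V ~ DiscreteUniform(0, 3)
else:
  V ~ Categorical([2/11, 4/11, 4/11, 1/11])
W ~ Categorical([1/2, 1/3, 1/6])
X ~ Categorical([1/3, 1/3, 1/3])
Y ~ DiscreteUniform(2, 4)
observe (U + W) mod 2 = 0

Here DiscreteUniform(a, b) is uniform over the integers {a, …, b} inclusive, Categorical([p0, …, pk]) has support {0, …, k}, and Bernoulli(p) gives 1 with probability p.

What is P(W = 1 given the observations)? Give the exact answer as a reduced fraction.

P(W = 1 | obs) = 3/19

Enumerate traces; 360 have nonzero weight after conditioning:
  (U=0, Z=2, V=0, W=0, X=0, Y=2) weight 2/1089
  (U=0, Z=2, V=0, W=0, X=0, Y=3) weight 2/1089
  (U=0, Z=2, V=0, W=0, X=0, Y=4) weight 2/1089
  (U=0, Z=2, V=0, W=0, X=1, Y=2) weight 2/1089
  (U=0, Z=2, V=0, W=0, X=1, Y=3) weight 2/1089
  (U=0, Z=2, V=0, W=0, X=1, Y=4) weight 2/1089
  (U=0, Z=2, V=0, W=0, X=2, Y=2) weight 2/1089
  (U=0, Z=2, V=0, W=0, X=2, Y=3) weight 2/1089
  (U=0, Z=2, V=0, W=2, X=0, Y=2) weight 2/3267
  (U=1, Z=2, V=0, W=1, X=0, Y=2) weight 1/1089
  … 350 more
Group by W:
  weight(W=0) = 4/11
  weight(W=1) = 1/11
  weight(W=2) = 4/33
Total weight = 4/11 + 1/11 + 4/33 = 19/33
P(W=0 | obs) = 4/11 / 19/33 = 12/19
P(W=1 | obs) = 1/11 / 19/33 = 3/19
P(W=2 | obs) = 4/33 / 19/33 = 4/19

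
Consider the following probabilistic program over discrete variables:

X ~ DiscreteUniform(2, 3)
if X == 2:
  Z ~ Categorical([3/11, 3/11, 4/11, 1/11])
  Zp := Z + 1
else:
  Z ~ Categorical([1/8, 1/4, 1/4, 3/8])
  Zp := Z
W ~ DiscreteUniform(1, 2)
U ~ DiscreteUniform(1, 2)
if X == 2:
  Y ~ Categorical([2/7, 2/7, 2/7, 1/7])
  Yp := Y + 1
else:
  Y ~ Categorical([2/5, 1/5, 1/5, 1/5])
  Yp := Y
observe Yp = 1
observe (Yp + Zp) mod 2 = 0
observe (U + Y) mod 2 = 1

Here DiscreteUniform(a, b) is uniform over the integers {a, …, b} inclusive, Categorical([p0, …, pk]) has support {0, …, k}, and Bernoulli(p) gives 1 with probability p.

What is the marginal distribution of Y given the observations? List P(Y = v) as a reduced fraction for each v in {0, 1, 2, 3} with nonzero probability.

P(Y=0) = 16/27, P(Y=1) = 11/27

Enumerate traces; 8 have nonzero weight after conditioning:
  (X=2, Z=0, W=1, U=1, Y=0) weight 3/308
  (X=2, Z=0, W=2, U=1, Y=0) weight 3/308
  (X=2, Z=2, W=1, U=1, Y=0) weight 1/77
  (X=2, Z=2, W=2, U=1, Y=0) weight 1/77
  (X=3, Z=1, W=1, U=2, Y=1) weight 1/160
  (X=3, Z=1, W=2, U=2, Y=1) weight 1/160
  (X=3, Z=3, W=1, U=2, Y=1) weight 3/320
  (X=3, Z=3, W=2, U=2, Y=1) weight 3/320
Group by Y:
  weight(Y=0) = 1/22
  weight(Y=1) = 1/32
Total weight = 1/22 + 1/32 = 27/352
P(Y=0 | obs) = 1/22 / 27/352 = 16/27
P(Y=1 | obs) = 1/32 / 27/352 = 11/27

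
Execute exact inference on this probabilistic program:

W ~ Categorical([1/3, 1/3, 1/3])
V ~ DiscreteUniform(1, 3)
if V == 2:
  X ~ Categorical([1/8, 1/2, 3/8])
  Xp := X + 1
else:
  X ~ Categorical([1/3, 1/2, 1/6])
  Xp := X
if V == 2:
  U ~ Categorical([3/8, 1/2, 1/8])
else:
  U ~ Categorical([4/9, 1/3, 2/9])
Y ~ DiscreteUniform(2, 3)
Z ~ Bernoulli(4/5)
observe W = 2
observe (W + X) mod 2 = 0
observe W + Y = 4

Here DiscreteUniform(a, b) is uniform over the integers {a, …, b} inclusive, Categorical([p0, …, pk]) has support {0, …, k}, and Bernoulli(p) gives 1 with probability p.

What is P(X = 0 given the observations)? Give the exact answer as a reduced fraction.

P(X = 0 | obs) = 19/36

Enumerate traces; 36 have nonzero weight after conditioning:
  (W=2, V=1, X=0, U=0, Y=2, Z=0) weight 2/1215
  (W=2, V=1, X=0, U=0, Y=2, Z=1) weight 8/1215
  (W=2, V=1, X=0, U=1, Y=2, Z=0) weight 1/810
  (W=2, V=1, X=0, U=1, Y=2, Z=1) weight 2/405
  (W=2, V=1, X=0, U=2, Y=2, Z=0) weight 1/1215
  (W=2, V=1, X=0, U=2, Y=2, Z=1) weight 4/1215
  (W=2, V=1, X=2, U=0, Y=2, Z=0) weight 1/1215
  (W=2, V=1, X=2, U=0, Y=2, Z=1) weight 4/1215
  … 28 more
Group by X:
  weight(X=0) = 19/432
  weight(X=2) = 17/432
Total weight = 19/432 + 17/432 = 1/12
P(X=0 | obs) = 19/432 / 1/12 = 19/36
P(X=2 | obs) = 17/432 / 1/12 = 17/36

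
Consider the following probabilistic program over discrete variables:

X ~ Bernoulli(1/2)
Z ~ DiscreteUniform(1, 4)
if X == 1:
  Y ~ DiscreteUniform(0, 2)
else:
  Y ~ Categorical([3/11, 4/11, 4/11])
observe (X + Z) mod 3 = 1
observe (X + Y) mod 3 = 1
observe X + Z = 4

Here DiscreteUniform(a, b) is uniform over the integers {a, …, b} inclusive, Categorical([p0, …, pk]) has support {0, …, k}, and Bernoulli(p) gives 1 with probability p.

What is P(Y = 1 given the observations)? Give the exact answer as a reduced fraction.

Enumerate traces; 2 have nonzero weight after conditioning:
  (X=0, Z=4, Y=1) weight 1/22
  (X=1, Z=3, Y=0) weight 1/24
Group by Y:
  weight(Y=0) = 1/24
  weight(Y=1) = 1/22
Total weight = 1/24 + 1/22 = 23/264
P(Y=0 | obs) = 1/24 / 23/264 = 11/23
P(Y=1 | obs) = 1/22 / 23/264 = 12/23

P(Y = 1 | obs) = 12/23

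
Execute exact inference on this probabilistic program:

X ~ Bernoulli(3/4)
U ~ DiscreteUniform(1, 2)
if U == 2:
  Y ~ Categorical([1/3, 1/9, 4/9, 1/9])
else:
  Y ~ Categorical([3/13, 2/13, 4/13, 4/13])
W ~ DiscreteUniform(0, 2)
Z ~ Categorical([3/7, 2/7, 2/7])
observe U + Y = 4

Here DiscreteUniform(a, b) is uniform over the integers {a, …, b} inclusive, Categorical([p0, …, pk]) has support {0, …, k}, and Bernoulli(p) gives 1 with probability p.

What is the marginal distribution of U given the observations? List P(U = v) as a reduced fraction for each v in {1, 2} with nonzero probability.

Enumerate traces; 36 have nonzero weight after conditioning:
  (X=0, U=1, Y=3, W=0, Z=0) weight 1/182
  (X=0, U=1, Y=3, W=0, Z=1) weight 1/273
  (X=0, U=1, Y=3, W=0, Z=2) weight 1/273
  (X=0, U=1, Y=3, W=1, Z=0) weight 1/182
  (X=0, U=1, Y=3, W=1, Z=1) weight 1/273
  (X=0, U=1, Y=3, W=1, Z=2) weight 1/273
  (X=0, U=1, Y=3, W=2, Z=0) weight 1/182
  (X=0, U=1, Y=3, W=2, Z=1) weight 1/273
  (X=0, U=2, Y=2, W=0, Z=0) weight 1/126
  … 27 more
Group by U:
  weight(U=1) = 2/13
  weight(U=2) = 2/9
Total weight = 2/13 + 2/9 = 44/117
P(U=1 | obs) = 2/13 / 44/117 = 9/22
P(U=2 | obs) = 2/9 / 44/117 = 13/22

P(U=1) = 9/22, P(U=2) = 13/22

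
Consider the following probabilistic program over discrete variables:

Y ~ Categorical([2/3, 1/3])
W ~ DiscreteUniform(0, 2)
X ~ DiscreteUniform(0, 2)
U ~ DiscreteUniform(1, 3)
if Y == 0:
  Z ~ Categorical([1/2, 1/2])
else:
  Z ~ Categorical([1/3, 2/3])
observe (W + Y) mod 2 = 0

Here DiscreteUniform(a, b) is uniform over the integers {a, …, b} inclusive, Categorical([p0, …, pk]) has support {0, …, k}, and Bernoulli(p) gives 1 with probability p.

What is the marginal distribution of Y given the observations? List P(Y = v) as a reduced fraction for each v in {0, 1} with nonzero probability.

P(Y=0) = 4/5, P(Y=1) = 1/5

Enumerate traces; 54 have nonzero weight after conditioning:
  (Y=0, W=0, X=0, U=1, Z=0) weight 1/81
  (Y=0, W=0, X=0, U=1, Z=1) weight 1/81
  (Y=0, W=0, X=0, U=2, Z=0) weight 1/81
  (Y=0, W=0, X=0, U=2, Z=1) weight 1/81
  (Y=0, W=0, X=0, U=3, Z=0) weight 1/81
  (Y=0, W=0, X=0, U=3, Z=1) weight 1/81
  (Y=0, W=0, X=1, U=1, Z=0) weight 1/81
  (Y=0, W=0, X=1, U=1, Z=1) weight 1/81
  (Y=1, W=1, X=0, U=1, Z=0) weight 1/243
  … 45 more
Group by Y:
  weight(Y=0) = 4/9
  weight(Y=1) = 1/9
Total weight = 4/9 + 1/9 = 5/9
P(Y=0 | obs) = 4/9 / 5/9 = 4/5
P(Y=1 | obs) = 1/9 / 5/9 = 1/5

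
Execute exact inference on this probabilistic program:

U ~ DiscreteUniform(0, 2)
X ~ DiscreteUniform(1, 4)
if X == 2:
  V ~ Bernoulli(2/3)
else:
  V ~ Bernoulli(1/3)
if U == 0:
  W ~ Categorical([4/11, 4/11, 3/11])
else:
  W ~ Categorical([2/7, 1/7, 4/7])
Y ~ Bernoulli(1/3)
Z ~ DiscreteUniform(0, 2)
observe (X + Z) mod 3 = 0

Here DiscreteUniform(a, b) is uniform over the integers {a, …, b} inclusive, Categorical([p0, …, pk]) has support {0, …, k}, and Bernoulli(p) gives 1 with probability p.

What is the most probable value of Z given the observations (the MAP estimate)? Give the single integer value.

Enumerate traces; 144 have nonzero weight after conditioning:
  (U=0, X=1, V=0, W=0, Y=0, Z=2) weight 4/891
  (U=0, X=1, V=0, W=0, Y=1, Z=2) weight 2/891
  (U=0, X=1, V=0, W=1, Y=0, Z=2) weight 4/891
  (U=0, X=1, V=0, W=1, Y=1, Z=2) weight 2/891
  (U=0, X=1, V=0, W=2, Y=0, Z=2) weight 1/297
  (U=0, X=1, V=0, W=2, Y=1, Z=2) weight 1/594
  (U=0, X=1, V=1, W=0, Y=0, Z=2) weight 2/891
  (U=0, X=1, V=1, W=0, Y=1, Z=2) weight 1/891
  (U=0, X=2, V=0, W=0, Y=0, Z=1) weight 2/891
  (U=0, X=3, V=0, W=0, Y=0, Z=0) weight 4/891
  … 134 more
Group by Z:
  weight(Z=0) = 1/12
  weight(Z=1) = 1/12
  weight(Z=2) = 1/6
Total weight = 1/12 + 1/12 + 1/6 = 1/3
P(Z=0 | obs) = 1/12 / 1/3 = 1/4
P(Z=1 | obs) = 1/12 / 1/3 = 1/4
P(Z=2 | obs) = 1/6 / 1/3 = 1/2
argmax = 2

argmax_v P(Z = v | obs) = 2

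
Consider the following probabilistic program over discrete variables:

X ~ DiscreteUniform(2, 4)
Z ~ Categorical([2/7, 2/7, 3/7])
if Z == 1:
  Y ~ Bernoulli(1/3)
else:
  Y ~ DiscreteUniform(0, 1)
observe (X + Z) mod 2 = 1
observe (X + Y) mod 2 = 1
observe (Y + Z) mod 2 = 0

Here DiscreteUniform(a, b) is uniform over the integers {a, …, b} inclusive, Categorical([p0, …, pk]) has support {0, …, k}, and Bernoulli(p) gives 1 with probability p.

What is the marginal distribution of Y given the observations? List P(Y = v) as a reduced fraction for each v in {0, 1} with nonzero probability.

P(Y=0) = 15/23, P(Y=1) = 8/23

Enumerate traces; 4 have nonzero weight after conditioning:
  (X=2, Z=1, Y=1) weight 2/63
  (X=3, Z=0, Y=0) weight 1/21
  (X=3, Z=2, Y=0) weight 1/14
  (X=4, Z=1, Y=1) weight 2/63
Group by Y:
  weight(Y=0) = 5/42
  weight(Y=1) = 4/63
Total weight = 5/42 + 4/63 = 23/126
P(Y=0 | obs) = 5/42 / 23/126 = 15/23
P(Y=1 | obs) = 4/63 / 23/126 = 8/23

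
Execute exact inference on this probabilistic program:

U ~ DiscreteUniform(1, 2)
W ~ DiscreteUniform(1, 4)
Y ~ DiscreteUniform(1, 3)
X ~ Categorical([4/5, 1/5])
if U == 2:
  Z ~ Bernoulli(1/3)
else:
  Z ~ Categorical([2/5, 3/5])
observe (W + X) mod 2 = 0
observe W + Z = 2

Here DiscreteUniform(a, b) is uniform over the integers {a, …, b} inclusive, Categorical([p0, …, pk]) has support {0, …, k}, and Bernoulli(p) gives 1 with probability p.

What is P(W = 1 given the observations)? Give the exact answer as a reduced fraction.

P(W = 1 | obs) = 7/39

Enumerate traces; 12 have nonzero weight after conditioning:
  (U=1, W=1, Y=1, X=1, Z=1) weight 1/200
  (U=1, W=1, Y=2, X=1, Z=1) weight 1/200
  (U=1, W=1, Y=3, X=1, Z=1) weight 1/200
  (U=1, W=2, Y=1, X=0, Z=0) weight 1/75
  (U=1, W=2, Y=2, X=0, Z=0) weight 1/75
  (U=1, W=2, Y=3, X=0, Z=0) weight 1/75
  (U=2, W=1, Y=1, X=1, Z=1) weight 1/360
  (U=2, W=1, Y=2, X=1, Z=1) weight 1/360
  … 4 more
Group by W:
  weight(W=1) = 7/300
  weight(W=2) = 8/75
Total weight = 7/300 + 8/75 = 13/100
P(W=1 | obs) = 7/300 / 13/100 = 7/39
P(W=2 | obs) = 8/75 / 13/100 = 32/39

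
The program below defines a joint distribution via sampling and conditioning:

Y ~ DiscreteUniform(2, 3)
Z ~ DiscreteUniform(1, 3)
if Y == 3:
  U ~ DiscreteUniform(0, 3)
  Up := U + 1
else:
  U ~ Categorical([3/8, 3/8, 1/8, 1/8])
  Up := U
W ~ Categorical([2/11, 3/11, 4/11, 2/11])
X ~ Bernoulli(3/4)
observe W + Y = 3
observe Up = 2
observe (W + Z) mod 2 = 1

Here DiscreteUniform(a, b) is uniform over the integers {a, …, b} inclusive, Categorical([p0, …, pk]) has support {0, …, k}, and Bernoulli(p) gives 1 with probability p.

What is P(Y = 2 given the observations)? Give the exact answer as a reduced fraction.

Enumerate traces; 6 have nonzero weight after conditioning:
  (Y=2, Z=2, U=2, W=1, X=0) weight 1/704
  (Y=2, Z=2, U=2, W=1, X=1) weight 3/704
  (Y=3, Z=1, U=1, W=0, X=0) weight 1/528
  (Y=3, Z=1, U=1, W=0, X=1) weight 1/176
  (Y=3, Z=3, U=1, W=0, X=0) weight 1/528
  (Y=3, Z=3, U=1, W=0, X=1) weight 1/176
Group by Y:
  weight(Y=2) = 1/176
  weight(Y=3) = 1/66
Total weight = 1/176 + 1/66 = 1/48
P(Y=2 | obs) = 1/176 / 1/48 = 3/11
P(Y=3 | obs) = 1/66 / 1/48 = 8/11

P(Y = 2 | obs) = 3/11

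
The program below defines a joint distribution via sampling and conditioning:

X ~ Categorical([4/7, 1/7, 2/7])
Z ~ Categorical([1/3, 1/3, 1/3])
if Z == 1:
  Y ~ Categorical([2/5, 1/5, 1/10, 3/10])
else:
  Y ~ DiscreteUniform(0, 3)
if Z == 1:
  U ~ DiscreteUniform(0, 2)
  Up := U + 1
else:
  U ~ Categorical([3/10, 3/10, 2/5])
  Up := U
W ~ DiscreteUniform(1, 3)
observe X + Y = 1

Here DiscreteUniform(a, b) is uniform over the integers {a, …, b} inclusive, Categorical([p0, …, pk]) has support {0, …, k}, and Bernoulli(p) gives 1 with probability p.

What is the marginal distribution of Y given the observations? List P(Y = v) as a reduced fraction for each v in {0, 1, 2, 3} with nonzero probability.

Enumerate traces; 54 have nonzero weight after conditioning:
  (X=0, Z=0, Y=1, U=0, W=1) weight 1/210
  (X=0, Z=0, Y=1, U=0, W=2) weight 1/210
  (X=0, Z=0, Y=1, U=0, W=3) weight 1/210
  (X=0, Z=0, Y=1, U=1, W=1) weight 1/210
  (X=0, Z=0, Y=1, U=1, W=2) weight 1/210
  (X=0, Z=0, Y=1, U=1, W=3) weight 1/210
  (X=0, Z=0, Y=1, U=2, W=1) weight 2/315
  (X=0, Z=0, Y=1, U=2, W=2) weight 2/315
  (X=1, Z=0, Y=0, U=0, W=1) weight 1/840
  … 45 more
Group by Y:
  weight(Y=0) = 3/70
  weight(Y=1) = 2/15
Total weight = 3/70 + 2/15 = 37/210
P(Y=0 | obs) = 3/70 / 37/210 = 9/37
P(Y=1 | obs) = 2/15 / 37/210 = 28/37

P(Y=0) = 9/37, P(Y=1) = 28/37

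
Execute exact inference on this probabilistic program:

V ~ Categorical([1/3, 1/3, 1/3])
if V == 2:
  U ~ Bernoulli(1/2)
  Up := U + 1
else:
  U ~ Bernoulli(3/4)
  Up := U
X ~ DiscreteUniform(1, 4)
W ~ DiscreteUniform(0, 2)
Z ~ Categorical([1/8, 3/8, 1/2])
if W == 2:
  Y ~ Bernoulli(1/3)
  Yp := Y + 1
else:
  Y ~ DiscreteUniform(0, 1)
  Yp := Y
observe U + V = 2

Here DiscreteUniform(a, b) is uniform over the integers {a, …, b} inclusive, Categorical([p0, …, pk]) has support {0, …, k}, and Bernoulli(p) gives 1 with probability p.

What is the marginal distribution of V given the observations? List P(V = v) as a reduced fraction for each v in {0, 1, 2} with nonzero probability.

Enumerate traces; 144 have nonzero weight after conditioning:
  (V=1, U=1, X=1, W=0, Z=0, Y=0) weight 1/768
  (V=1, U=1, X=1, W=0, Z=0, Y=1) weight 1/768
  (V=1, U=1, X=1, W=0, Z=1, Y=0) weight 1/256
  (V=1, U=1, X=1, W=0, Z=1, Y=1) weight 1/256
  (V=1, U=1, X=1, W=0, Z=2, Y=0) weight 1/192
  (V=1, U=1, X=1, W=0, Z=2, Y=1) weight 1/192
  (V=1, U=1, X=1, W=1, Z=0, Y=0) weight 1/768
  (V=1, U=1, X=1, W=1, Z=0, Y=1) weight 1/768
  (V=2, U=0, X=1, W=0, Z=0, Y=0) weight 1/1152
  … 135 more
Group by V:
  weight(V=1) = 1/4
  weight(V=2) = 1/6
Total weight = 1/4 + 1/6 = 5/12
P(V=1 | obs) = 1/4 / 5/12 = 3/5
P(V=2 | obs) = 1/6 / 5/12 = 2/5

P(V=1) = 3/5, P(V=2) = 2/5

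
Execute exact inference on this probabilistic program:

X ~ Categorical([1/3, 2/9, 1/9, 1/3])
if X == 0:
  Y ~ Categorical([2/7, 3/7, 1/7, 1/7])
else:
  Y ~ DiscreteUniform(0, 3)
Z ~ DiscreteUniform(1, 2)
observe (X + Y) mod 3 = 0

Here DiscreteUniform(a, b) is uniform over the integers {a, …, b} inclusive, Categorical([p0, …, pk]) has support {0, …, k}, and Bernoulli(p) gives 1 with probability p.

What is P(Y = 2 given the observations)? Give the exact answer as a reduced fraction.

Enumerate traces; 12 have nonzero weight after conditioning:
  (X=0, Y=0, Z=1) weight 1/21
  (X=0, Y=0, Z=2) weight 1/21
  (X=0, Y=3, Z=1) weight 1/42
  (X=0, Y=3, Z=2) weight 1/42
  (X=1, Y=2, Z=1) weight 1/36
  (X=1, Y=2, Z=2) weight 1/36
  (X=2, Y=1, Z=1) weight 1/72
  (X=2, Y=1, Z=2) weight 1/72
  … 4 more
Group by Y:
  weight(Y=0) = 5/28
  weight(Y=1) = 1/36
  weight(Y=2) = 1/18
  weight(Y=3) = 11/84
Total weight = 5/28 + 1/36 + 1/18 + 11/84 = 11/28
P(Y=0 | obs) = 5/28 / 11/28 = 5/11
P(Y=1 | obs) = 1/36 / 11/28 = 7/99
P(Y=2 | obs) = 1/18 / 11/28 = 14/99
P(Y=3 | obs) = 11/84 / 11/28 = 1/3

P(Y = 2 | obs) = 14/99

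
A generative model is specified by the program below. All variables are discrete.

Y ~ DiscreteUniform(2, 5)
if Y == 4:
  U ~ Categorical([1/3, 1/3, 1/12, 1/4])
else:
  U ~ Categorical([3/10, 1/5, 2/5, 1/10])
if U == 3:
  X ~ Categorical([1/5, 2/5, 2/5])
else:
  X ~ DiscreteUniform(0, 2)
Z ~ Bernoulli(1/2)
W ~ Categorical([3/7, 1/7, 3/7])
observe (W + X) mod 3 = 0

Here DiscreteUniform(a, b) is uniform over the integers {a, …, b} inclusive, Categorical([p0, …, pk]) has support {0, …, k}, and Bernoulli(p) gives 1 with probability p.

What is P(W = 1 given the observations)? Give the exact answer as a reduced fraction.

P(W = 1 | obs) = 137/926

Enumerate traces; 96 have nonzero weight after conditioning:
  (Y=2, U=0, X=0, Z=0, W=0) weight 3/560
  (Y=2, U=0, X=0, Z=1, W=0) weight 3/560
  (Y=2, U=0, X=1, Z=0, W=2) weight 3/560
  (Y=2, U=0, X=1, Z=1, W=2) weight 3/560
  (Y=2, U=0, X=2, Z=0, W=1) weight 1/560
  (Y=2, U=0, X=2, Z=1, W=1) weight 1/560
  (Y=2, U=1, X=0, Z=0, W=0) weight 1/280
  (Y=2, U=1, X=0, Z=1, W=0) weight 1/280
  … 88 more
Group by W:
  weight(W=0) = 27/200
  weight(W=1) = 137/2800
  weight(W=2) = 411/2800
Total weight = 27/200 + 137/2800 + 411/2800 = 463/1400
P(W=0 | obs) = 27/200 / 463/1400 = 189/463
P(W=1 | obs) = 137/2800 / 463/1400 = 137/926
P(W=2 | obs) = 411/2800 / 463/1400 = 411/926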